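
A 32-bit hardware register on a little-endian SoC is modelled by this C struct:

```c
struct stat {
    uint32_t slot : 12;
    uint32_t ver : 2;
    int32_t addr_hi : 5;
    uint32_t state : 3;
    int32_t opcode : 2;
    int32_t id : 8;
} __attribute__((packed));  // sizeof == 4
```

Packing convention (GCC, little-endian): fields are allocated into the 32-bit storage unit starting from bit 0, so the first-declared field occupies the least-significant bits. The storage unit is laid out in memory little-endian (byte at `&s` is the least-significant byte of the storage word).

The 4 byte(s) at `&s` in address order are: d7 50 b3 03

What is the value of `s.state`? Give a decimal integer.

6

[0]=0xd7 [1]=0x50 [2]=0xb3 [3]=0x03 (little-endian) → word 0x03b350d7
slot [0+:12] = (word>>0) & 0xfff = 215
ver [12+:2] = (word>>12) & 0x3 = 1
addr_hi [14+:5] = (word>>14) & 0x1f = 13
state [19+:3] = (word>>19) & 0x7 = 6  ←
opcode [22+:2] = (word>>22) & 0x3 = 2
id [24+:8] = (word>>24) & 0xff = 3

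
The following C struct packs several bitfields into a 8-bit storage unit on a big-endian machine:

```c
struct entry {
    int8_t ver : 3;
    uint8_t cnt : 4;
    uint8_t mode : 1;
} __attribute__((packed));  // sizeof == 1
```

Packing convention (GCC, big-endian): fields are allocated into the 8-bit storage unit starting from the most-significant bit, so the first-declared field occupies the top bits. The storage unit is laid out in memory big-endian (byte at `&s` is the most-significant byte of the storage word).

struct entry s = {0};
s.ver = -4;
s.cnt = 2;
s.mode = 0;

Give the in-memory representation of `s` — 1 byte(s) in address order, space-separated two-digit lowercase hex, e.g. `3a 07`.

84

ver:3 = -4 → 0x4 << 5 → word 0x80
cnt:4 = 2 → 0x2 << 1 → word 0x84
mode:1 = 0 → 0x0 << 0 → word 0x84
word = 0x84 → big-endian bytes:
  [0]=0x84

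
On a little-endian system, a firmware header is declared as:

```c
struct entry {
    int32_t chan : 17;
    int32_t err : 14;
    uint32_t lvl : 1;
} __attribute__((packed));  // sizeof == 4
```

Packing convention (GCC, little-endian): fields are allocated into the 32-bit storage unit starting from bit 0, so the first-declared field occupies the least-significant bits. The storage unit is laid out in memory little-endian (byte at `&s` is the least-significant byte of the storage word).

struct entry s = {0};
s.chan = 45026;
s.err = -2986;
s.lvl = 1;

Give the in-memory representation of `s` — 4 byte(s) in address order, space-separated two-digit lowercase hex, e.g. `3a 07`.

chan:17 = 45026 → 0xafe2 << 0 → word 0x0000afe2
err:14 = -2986 → 0x3456 << 17 → word 0x68acafe2
lvl:1 = 1 → 0x1 << 31 → word 0xe8acafe2
word = 0xe8acafe2 → little-endian bytes:
  [0]=0xe2  [1]=0xaf  [2]=0xac  [3]=0xe8

e2 af ac e8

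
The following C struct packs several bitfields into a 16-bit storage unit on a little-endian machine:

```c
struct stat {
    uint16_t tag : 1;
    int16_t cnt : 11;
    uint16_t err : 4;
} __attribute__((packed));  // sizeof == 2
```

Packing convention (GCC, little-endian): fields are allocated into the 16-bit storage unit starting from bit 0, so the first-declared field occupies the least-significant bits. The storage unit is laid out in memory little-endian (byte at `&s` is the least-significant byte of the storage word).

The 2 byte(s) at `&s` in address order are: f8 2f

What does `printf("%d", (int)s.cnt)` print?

-4

[0]=0xf8 [1]=0x2f (little-endian) → word 0x2ff8
tag:1 @ bit 0 → (0x2ff8>>0)&0x1 = 0x0
cnt:11 @ bit 1 → (0x2ff8>>1)&0x7ff = 0x7fc  ←
err:4 @ bit 12 → (0x2ff8>>12)&0xf = 0x2
cnt signed 11b, MSB=1: 2044 - 2048 = -4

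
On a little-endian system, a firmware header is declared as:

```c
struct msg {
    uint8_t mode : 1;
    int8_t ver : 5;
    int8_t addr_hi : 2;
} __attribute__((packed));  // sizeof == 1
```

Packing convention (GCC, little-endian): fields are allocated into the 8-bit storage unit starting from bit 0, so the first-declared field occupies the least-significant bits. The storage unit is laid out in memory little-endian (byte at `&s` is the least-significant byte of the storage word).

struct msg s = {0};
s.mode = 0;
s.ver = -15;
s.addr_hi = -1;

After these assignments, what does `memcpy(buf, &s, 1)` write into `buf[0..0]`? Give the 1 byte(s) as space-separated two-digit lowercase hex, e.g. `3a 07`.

mode (1b) val=0 bits=0x0 at bit 0: 0x00
ver (5b) val=-15 bits=0x11 at bit 1: 0x22
addr_hi (2b) val=-1 bits=0x3 at bit 6: 0xe2
word = 0xe2 → little-endian bytes:
  [0]=0xe2

e2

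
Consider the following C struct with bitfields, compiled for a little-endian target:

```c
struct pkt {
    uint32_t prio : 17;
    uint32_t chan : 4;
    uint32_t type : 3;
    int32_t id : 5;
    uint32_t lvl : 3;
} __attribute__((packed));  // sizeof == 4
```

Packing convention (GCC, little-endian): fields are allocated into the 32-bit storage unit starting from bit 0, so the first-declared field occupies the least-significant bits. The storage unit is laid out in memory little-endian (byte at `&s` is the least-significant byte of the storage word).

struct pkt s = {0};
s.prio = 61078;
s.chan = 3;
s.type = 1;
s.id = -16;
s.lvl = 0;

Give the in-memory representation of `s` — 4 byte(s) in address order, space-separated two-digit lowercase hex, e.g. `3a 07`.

96 ee 26 10

prio:17 = 61078 → 0xee96 << 0 → word 0x0000ee96
chan:4 = 3 → 0x3 << 17 → word 0x0006ee96
type:3 = 1 → 0x1 << 21 → word 0x0026ee96
id:5 = -16 → 0x10 << 24 → word 0x1026ee96
lvl:3 = 0 → 0x0 << 29 → word 0x1026ee96
word = 0x1026ee96 → little-endian bytes:
  [0]=0x96  [1]=0xee  [2]=0x26  [3]=0x10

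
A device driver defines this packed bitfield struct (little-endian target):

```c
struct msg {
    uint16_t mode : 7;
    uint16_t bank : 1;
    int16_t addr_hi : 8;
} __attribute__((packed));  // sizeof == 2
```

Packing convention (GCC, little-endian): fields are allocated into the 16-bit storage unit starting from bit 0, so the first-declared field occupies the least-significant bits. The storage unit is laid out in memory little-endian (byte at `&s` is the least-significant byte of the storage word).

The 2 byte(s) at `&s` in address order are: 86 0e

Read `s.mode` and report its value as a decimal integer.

6

[0]=0x86 [1]=0x0e (little-endian) → word 0x0e86
mode [0+:7] = (word>>0) & 0x7f = 6  ←
bank [7+:1] = (word>>7) & 0x1 = 1
addr_hi [8+:8] = (word>>8) & 0xff = 14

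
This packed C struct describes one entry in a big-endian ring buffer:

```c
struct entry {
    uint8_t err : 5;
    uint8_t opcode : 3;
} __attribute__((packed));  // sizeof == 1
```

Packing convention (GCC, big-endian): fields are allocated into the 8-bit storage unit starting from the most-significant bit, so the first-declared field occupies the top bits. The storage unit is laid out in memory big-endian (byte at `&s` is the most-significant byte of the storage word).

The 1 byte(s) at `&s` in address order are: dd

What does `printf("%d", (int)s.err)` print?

27

[0]=0xdd (big-endian) → word 0xdd
err:5 @ bit 3 → (0xdd>>3)&0x1f = 0x1b  ←
opcode:3 @ bit 0 → (0xdd>>0)&0x7 = 0x5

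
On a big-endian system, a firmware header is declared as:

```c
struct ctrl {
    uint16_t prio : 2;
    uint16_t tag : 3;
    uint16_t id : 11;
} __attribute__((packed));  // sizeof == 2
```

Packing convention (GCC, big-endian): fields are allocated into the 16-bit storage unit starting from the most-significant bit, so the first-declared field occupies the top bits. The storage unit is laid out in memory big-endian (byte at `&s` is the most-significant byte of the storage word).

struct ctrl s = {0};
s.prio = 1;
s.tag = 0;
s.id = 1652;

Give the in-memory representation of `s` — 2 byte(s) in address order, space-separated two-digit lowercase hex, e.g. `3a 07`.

46 74

prio:2 = 1 → 0x1 << 14 → word 0x4000
tag:3 = 0 → 0x0 << 11 → word 0x4000
id:11 = 1652 → 0x674 << 0 → word 0x4674
word = 0x4674 → big-endian bytes:
  [0]=0x46  [1]=0x74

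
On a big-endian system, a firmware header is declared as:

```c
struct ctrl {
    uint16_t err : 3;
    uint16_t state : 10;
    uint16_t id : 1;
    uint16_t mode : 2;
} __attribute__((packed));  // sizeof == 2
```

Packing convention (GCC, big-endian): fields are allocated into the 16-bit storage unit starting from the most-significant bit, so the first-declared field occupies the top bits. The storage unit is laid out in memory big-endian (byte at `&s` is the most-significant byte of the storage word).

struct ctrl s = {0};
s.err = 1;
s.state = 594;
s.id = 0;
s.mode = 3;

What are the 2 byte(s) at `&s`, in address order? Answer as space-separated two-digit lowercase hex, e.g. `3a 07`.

32 93

err:3 = 1 → 0x1 << 13 → word 0x2000
state:10 = 594 → 0x252 << 3 → word 0x3290
id:1 = 0 → 0x0 << 2 → word 0x3290
mode:2 = 3 → 0x3 << 0 → word 0x3293
word = 0x3293 → big-endian bytes:
  [0]=0x32  [1]=0x93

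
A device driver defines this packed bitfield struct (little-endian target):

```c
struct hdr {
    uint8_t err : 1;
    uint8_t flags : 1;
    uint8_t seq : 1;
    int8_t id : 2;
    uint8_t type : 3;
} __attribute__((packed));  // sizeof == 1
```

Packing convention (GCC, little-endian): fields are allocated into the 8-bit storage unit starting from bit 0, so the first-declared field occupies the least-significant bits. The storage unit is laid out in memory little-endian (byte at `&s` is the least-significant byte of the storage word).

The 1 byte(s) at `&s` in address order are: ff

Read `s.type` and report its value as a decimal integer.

7

[0]=0xff (little-endian) → word 0xff
err [0+:1] = (word>>0) & 0x1 = 1
flags [1+:1] = (word>>1) & 0x1 = 1
seq [2+:1] = (word>>2) & 0x1 = 1
id [3+:2] = (word>>3) & 0x3 = 3
type [5+:3] = (word>>5) & 0x7 = 7  ←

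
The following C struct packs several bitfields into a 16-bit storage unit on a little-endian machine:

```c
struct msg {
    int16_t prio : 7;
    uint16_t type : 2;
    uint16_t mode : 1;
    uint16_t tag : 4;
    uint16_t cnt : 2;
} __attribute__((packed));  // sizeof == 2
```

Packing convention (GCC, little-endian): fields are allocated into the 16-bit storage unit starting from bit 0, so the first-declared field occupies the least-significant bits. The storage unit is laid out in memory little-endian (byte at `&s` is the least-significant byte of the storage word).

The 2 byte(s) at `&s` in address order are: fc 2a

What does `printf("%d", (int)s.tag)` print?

[0]=0xfc [1]=0x2a (little-endian) → word 0x2afc
prio:7 @ bit 0 → (0x2afc>>0)&0x7f = 0x7c
type:2 @ bit 7 → (0x2afc>>7)&0x3 = 0x1
mode:1 @ bit 9 → (0x2afc>>9)&0x1 = 0x1
tag:4 @ bit 10 → (0x2afc>>10)&0xf = 0xa  ←
cnt:2 @ bit 14 → (0x2afc>>14)&0x3 = 0x0

10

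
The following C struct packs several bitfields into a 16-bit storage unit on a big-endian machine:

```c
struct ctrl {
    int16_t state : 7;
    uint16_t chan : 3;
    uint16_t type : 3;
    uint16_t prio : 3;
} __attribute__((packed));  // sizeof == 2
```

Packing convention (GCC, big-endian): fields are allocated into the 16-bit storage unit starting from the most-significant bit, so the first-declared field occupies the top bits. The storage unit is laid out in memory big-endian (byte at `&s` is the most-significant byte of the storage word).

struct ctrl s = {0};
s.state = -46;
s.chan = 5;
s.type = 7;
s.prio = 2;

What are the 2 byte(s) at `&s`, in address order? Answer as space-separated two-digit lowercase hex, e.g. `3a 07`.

a5 7a

state:7 = -46 → 0x52 << 9 → word 0xa400
chan:3 = 5 → 0x5 << 6 → word 0xa540
type:3 = 7 → 0x7 << 3 → word 0xa578
prio:3 = 2 → 0x2 << 0 → word 0xa57a
word = 0xa57a → big-endian bytes:
  [0]=0xa5  [1]=0x7a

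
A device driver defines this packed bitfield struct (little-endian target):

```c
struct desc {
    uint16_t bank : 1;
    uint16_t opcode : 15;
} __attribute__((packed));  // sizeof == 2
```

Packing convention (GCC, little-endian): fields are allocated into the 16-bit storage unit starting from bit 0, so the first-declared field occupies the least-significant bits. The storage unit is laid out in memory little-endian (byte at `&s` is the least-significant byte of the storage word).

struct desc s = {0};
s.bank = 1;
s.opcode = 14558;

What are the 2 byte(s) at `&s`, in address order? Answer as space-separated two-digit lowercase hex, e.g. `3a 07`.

bank:1 = 1 → 0x1 << 0 → word 0x0001
opcode:15 = 14558 → 0x38de << 1 → word 0x71bd
word = 0x71bd → little-endian bytes:
  [0]=0xbd  [1]=0x71

bd 71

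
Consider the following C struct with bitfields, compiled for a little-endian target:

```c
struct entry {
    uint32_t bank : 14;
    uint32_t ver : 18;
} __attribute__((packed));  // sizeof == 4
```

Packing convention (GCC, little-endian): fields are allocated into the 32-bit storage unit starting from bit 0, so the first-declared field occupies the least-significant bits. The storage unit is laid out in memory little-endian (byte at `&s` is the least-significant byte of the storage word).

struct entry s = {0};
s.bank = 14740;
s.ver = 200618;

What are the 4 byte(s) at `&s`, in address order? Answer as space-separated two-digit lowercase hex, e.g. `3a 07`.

[0+:14] bank=14740 & 0x3fff = 0x3994; word=0x00003994
[14+:18] ver=200618 & 0x3ffff = 0x30faa; word=0xc3eab994
word = 0xc3eab994 → little-endian bytes:
  [0]=0x94  [1]=0xb9  [2]=0xea  [3]=0xc3

94 b9 ea c3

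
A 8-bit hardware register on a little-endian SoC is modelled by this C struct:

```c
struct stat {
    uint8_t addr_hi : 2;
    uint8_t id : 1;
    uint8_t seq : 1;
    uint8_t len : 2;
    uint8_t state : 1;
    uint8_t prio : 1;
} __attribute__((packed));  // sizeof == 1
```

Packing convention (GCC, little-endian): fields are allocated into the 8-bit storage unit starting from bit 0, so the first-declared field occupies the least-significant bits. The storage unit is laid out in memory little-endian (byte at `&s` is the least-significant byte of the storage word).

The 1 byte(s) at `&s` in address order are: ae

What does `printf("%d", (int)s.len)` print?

[0]=0xae (little-endian) → word 0xae
addr_hi:2 @ bit 0 → (0xae>>0)&0x3 = 0x2
id:1 @ bit 2 → (0xae>>2)&0x1 = 0x1
seq:1 @ bit 3 → (0xae>>3)&0x1 = 0x1
len:2 @ bit 4 → (0xae>>4)&0x3 = 0x2  ←
state:1 @ bit 6 → (0xae>>6)&0x1 = 0x0
prio:1 @ bit 7 → (0xae>>7)&0x1 = 0x1

2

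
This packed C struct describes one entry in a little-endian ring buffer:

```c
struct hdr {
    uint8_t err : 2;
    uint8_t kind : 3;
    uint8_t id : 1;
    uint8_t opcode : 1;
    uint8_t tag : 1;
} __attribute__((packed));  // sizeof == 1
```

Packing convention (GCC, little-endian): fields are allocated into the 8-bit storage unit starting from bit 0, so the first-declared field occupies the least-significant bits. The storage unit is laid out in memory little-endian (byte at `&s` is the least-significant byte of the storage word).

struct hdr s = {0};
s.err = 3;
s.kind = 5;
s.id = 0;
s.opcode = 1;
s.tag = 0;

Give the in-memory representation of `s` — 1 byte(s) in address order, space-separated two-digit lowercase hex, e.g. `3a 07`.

57

err:2 = 3 → 0x3 << 0 → word 0x03
kind:3 = 5 → 0x5 << 2 → word 0x17
id:1 = 0 → 0x0 << 5 → word 0x17
opcode:1 = 1 → 0x1 << 6 → word 0x57
tag:1 = 0 → 0x0 << 7 → word 0x57
word = 0x57 → little-endian bytes:
  [0]=0x57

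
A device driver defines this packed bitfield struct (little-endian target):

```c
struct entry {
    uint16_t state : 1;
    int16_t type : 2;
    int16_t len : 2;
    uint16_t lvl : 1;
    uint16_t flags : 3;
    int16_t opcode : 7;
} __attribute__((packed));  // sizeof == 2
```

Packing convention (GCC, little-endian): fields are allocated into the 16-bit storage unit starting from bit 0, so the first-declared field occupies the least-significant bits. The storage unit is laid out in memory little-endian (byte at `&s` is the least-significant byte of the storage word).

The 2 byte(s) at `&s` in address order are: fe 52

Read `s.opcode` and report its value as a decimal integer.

[0]=0xfe [1]=0x52 (little-endian) → word 0x52fe
state:1 @ bit 0 → (0x52fe>>0)&0x1 = 0x0
type:2 @ bit 1 → (0x52fe>>1)&0x3 = 0x3
len:2 @ bit 3 → (0x52fe>>3)&0x3 = 0x3
lvl:1 @ bit 5 → (0x52fe>>5)&0x1 = 0x1
flags:3 @ bit 6 → (0x52fe>>6)&0x7 = 0x3
opcode:7 @ bit 9 → (0x52fe>>9)&0x7f = 0x29  ←
opcode signed 7b, MSB=0: value = 41

41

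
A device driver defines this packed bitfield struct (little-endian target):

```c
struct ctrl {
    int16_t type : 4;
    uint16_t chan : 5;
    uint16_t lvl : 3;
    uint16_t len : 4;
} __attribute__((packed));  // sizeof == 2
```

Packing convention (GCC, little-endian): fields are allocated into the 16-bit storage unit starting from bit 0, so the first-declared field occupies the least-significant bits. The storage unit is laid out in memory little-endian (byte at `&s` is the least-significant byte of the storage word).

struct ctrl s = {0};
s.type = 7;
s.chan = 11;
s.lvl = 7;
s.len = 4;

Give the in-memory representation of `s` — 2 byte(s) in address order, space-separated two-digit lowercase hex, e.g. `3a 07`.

[0+:4] type=7 & 0xf = 0x7; word=0x0007
[4+:5] chan=11 & 0x1f = 0xb; word=0x00b7
[9+:3] lvl=7 & 0x7 = 0x7; word=0x0eb7
[12+:4] len=4 & 0xf = 0x4; word=0x4eb7
word = 0x4eb7 → little-endian bytes:
  [0]=0xb7  [1]=0x4e

b7 4e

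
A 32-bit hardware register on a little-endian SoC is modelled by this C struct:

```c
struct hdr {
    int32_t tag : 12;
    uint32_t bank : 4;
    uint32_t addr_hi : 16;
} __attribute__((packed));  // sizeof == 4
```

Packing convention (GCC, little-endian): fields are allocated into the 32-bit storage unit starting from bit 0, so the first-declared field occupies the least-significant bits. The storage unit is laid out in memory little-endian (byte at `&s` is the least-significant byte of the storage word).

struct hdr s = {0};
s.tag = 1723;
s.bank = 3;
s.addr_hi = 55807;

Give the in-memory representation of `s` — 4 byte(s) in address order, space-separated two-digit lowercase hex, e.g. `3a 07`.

bb 36 ff d9

tag:12 = 1723 → 0x6bb << 0 → word 0x000006bb
bank:4 = 3 → 0x3 << 12 → word 0x000036bb
addr_hi:16 = 55807 → 0xd9ff << 16 → word 0xd9ff36bb
word = 0xd9ff36bb → little-endian bytes:
  [0]=0xbb  [1]=0x36  [2]=0xff  [3]=0xd9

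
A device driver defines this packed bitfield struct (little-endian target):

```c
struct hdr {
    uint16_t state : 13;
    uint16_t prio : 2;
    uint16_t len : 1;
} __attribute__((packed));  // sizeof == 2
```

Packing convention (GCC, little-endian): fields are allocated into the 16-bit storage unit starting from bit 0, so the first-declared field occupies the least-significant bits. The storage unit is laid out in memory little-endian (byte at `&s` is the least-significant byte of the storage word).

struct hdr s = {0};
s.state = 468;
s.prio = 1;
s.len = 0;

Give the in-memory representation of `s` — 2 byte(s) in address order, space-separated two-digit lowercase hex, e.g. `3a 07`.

d4 21

state (13b) val=468 bits=0x1d4 at bit 0: 0x01d4
prio (2b) val=1 bits=0x1 at bit 13: 0x21d4
len (1b) val=0 bits=0x0 at bit 15: 0x21d4
word = 0x21d4 → little-endian bytes:
  [0]=0xd4  [1]=0x21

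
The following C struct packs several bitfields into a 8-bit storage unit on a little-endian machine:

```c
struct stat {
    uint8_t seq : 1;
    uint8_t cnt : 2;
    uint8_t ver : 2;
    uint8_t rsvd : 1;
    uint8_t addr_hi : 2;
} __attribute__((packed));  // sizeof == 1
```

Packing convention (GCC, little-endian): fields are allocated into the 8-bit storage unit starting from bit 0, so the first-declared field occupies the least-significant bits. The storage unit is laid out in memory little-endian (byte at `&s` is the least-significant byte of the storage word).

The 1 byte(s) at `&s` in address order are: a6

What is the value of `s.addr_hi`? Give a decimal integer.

[0]=0xa6 (little-endian) → word 0xa6
seq:1 @ bit 0 → (0xa6>>0)&0x1 = 0x0
cnt:2 @ bit 1 → (0xa6>>1)&0x3 = 0x3
ver:2 @ bit 3 → (0xa6>>3)&0x3 = 0x0
rsvd:1 @ bit 5 → (0xa6>>5)&0x1 = 0x1
addr_hi:2 @ bit 6 → (0xa6>>6)&0x3 = 0x2  ←

2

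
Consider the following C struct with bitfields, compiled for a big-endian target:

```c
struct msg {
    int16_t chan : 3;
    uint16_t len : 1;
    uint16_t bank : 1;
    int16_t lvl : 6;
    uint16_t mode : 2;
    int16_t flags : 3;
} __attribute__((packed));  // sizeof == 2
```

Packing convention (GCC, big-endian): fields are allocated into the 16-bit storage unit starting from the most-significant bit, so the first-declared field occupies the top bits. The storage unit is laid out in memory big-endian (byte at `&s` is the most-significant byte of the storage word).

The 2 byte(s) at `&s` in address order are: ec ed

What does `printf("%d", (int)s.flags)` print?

[0]=0xec [1]=0xed (big-endian) → word 0xeced
chan [13+:3] = (word>>13) & 0x7 = 7
len [12+:1] = (word>>12) & 0x1 = 0
bank [11+:1] = (word>>11) & 0x1 = 1
lvl [5+:6] = (word>>5) & 0x3f = 39
mode [3+:2] = (word>>3) & 0x3 = 1
flags [0+:3] = (word>>0) & 0x7 = 5  ←
flags signed 3b, MSB=1: 5 - 8 = -3

-3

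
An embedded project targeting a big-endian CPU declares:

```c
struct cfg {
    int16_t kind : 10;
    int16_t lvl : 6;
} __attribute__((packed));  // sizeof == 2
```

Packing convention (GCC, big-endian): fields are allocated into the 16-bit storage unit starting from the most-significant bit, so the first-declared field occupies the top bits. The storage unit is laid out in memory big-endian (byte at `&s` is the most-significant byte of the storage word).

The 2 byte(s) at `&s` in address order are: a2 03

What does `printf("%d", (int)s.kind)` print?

[0]=0xa2 [1]=0x03 (big-endian) → word 0xa203
kind [6+:10] = (word>>6) & 0x3ff = 648  ←
lvl [0+:6] = (word>>0) & 0x3f = 3
kind signed 10b, MSB=1: 648 - 1024 = -376

-376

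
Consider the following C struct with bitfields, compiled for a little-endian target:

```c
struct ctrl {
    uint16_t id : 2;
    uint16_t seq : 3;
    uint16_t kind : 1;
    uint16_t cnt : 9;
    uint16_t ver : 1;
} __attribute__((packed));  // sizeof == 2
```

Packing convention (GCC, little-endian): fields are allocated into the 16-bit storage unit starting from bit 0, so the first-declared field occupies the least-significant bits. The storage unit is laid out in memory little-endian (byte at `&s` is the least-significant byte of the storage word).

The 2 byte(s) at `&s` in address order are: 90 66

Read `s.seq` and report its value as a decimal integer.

[0]=0x90 [1]=0x66 (little-endian) → word 0x6690
id [0+:2] = (word>>0) & 0x3 = 0
seq [2+:3] = (word>>2) & 0x7 = 4  ←
kind [5+:1] = (word>>5) & 0x1 = 0
cnt [6+:9] = (word>>6) & 0x1ff = 410
ver [15+:1] = (word>>15) & 0x1 = 0

4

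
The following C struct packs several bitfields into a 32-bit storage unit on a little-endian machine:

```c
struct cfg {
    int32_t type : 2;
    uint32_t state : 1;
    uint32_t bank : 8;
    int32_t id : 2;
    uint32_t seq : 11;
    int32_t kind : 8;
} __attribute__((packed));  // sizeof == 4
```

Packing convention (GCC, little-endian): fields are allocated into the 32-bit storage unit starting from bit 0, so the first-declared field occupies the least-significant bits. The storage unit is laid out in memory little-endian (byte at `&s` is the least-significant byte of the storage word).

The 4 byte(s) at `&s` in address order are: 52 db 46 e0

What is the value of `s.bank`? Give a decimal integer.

[0]=0x52 [1]=0xdb [2]=0x46 [3]=0xe0 (little-endian) → word 0xe046db52
type:2 @ bit 0 → (0xe046db52>>0)&0x3 = 0x2
state:1 @ bit 2 → (0xe046db52>>2)&0x1 = 0x0
bank:8 @ bit 3 → (0xe046db52>>3)&0xff = 0x6a  ←
id:2 @ bit 11 → (0xe046db52>>11)&0x3 = 0x3
seq:11 @ bit 13 → (0xe046db52>>13)&0x7ff = 0x236
kind:8 @ bit 24 → (0xe046db52>>24)&0xff = 0xe0

106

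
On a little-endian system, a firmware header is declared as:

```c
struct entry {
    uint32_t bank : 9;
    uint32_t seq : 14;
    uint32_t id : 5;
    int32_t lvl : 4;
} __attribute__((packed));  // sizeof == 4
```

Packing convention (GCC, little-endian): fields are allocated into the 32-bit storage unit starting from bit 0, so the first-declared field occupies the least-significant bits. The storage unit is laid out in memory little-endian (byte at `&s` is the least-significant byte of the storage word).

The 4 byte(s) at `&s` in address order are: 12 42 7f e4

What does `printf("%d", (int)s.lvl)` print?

[0]=0x12 [1]=0x42 [2]=0x7f [3]=0xe4 (little-endian) → word 0xe47f4212
bank [0+:9] = (word>>0) & 0x1ff = 18
seq [9+:14] = (word>>9) & 0x3fff = 16289
id [23+:5] = (word>>23) & 0x1f = 8
lvl [28+:4] = (word>>28) & 0xf = 14  ←
lvl signed 4b, MSB=1: 14 - 16 = -2

-2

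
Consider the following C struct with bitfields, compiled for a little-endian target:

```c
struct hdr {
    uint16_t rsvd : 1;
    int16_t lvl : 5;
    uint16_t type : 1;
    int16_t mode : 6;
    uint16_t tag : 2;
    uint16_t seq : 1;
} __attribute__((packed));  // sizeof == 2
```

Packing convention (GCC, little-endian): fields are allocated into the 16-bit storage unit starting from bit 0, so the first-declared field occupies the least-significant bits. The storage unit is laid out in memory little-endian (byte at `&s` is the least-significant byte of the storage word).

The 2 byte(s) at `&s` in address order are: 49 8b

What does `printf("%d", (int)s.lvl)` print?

[0]=0x49 [1]=0x8b (little-endian) → word 0x8b49
rsvd [0+:1] = (word>>0) & 0x1 = 1
lvl [1+:5] = (word>>1) & 0x1f = 4  ←
type [6+:1] = (word>>6) & 0x1 = 1
mode [7+:6] = (word>>7) & 0x3f = 22
tag [13+:2] = (word>>13) & 0x3 = 0
seq [15+:1] = (word>>15) & 0x1 = 1
lvl signed 5b, MSB=0: value = 4

4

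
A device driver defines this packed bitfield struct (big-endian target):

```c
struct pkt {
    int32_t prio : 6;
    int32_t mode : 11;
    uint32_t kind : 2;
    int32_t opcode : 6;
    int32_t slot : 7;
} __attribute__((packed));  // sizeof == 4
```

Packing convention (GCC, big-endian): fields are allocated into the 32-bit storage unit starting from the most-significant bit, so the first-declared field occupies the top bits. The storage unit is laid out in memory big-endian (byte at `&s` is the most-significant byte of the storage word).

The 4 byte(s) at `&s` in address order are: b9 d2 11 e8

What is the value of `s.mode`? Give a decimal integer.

[0]=0xb9 [1]=0xd2 [2]=0x11 [3]=0xe8 (big-endian) → word 0xb9d211e8
prio [26+:6] = (word>>26) & 0x3f = 46
mode [15+:11] = (word>>15) & 0x7ff = 932  ←
kind [13+:2] = (word>>13) & 0x3 = 0
opcode [7+:6] = (word>>7) & 0x3f = 35
slot [0+:7] = (word>>0) & 0x7f = 104
mode signed 11b, MSB=0: value = 932

932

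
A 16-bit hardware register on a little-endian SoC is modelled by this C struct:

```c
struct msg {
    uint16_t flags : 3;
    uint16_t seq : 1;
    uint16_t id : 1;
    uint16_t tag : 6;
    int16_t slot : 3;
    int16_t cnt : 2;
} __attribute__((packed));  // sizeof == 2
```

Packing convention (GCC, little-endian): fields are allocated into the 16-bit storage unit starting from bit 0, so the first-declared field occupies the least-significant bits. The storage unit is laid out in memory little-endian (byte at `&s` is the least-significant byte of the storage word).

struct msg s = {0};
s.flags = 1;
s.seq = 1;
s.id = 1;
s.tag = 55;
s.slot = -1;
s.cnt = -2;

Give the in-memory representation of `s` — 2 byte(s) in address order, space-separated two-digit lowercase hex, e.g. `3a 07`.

flags:3 = 1 → 0x1 << 0 → word 0x0001
seq:1 = 1 → 0x1 << 3 → word 0x0009
id:1 = 1 → 0x1 << 4 → word 0x0019
tag:6 = 55 → 0x37 << 5 → word 0x06f9
slot:3 = -1 → 0x7 << 11 → word 0x3ef9
cnt:2 = -2 → 0x2 << 14 → word 0xbef9
word = 0xbef9 → little-endian bytes:
  [0]=0xf9  [1]=0xbe

f9 be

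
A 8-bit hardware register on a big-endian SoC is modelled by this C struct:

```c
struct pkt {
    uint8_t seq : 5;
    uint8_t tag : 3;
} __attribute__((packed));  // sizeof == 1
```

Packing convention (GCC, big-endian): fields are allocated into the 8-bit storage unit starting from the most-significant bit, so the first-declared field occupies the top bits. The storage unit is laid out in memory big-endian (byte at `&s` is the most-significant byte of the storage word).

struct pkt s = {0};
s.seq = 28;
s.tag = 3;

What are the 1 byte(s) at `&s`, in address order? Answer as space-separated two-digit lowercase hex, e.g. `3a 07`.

e3

[3+:5] seq=28 & 0x1f = 0x1c; word=0xe0
[0+:3] tag=3 & 0x7 = 0x3; word=0xe3
word = 0xe3 → big-endian bytes:
  [0]=0xe3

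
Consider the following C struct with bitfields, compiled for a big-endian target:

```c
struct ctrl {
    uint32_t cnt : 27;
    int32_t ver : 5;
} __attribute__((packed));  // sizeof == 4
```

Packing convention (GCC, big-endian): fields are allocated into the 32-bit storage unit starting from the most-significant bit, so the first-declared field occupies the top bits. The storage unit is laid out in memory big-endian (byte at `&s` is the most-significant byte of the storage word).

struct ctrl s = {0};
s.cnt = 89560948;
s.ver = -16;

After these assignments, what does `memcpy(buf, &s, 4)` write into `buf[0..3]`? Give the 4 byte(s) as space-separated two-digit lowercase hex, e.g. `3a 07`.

cnt (27b) val=89560948 bits=0x5569774 at bit 5: 0xaad2ee80
ver (5b) val=-16 bits=0x10 at bit 0: 0xaad2ee90
word = 0xaad2ee90 → big-endian bytes:
  [0]=0xaa  [1]=0xd2  [2]=0xee  [3]=0x90

aa d2 ee 90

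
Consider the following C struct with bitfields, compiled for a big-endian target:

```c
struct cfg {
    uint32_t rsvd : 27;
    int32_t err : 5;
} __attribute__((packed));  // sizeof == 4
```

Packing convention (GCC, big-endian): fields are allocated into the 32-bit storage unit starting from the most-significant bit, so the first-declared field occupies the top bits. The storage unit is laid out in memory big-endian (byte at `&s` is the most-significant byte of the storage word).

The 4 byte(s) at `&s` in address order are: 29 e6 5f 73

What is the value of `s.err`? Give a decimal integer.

[0]=0x29 [1]=0xe6 [2]=0x5f [3]=0x73 (big-endian) → word 0x29e65f73
rsvd:27 @ bit 5 → (0x29e65f73>>5)&0x7ffffff = 0x14f32fb
err:5 @ bit 0 → (0x29e65f73>>0)&0x1f = 0x13  ←
err signed 5b, MSB=1: 19 - 32 = -13

-13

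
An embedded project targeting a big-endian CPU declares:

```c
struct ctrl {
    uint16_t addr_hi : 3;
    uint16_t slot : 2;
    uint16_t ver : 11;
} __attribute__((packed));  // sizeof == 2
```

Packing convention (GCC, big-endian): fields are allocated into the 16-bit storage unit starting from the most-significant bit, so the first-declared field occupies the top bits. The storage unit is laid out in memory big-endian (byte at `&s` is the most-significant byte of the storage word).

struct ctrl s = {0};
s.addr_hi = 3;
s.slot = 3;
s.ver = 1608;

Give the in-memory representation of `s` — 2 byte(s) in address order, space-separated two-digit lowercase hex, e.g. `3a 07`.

addr_hi:3 = 3 → 0x3 << 13 → word 0x6000
slot:2 = 3 → 0x3 << 11 → word 0x7800
ver:11 = 1608 → 0x648 << 0 → word 0x7e48
word = 0x7e48 → big-endian bytes:
  [0]=0x7e  [1]=0x48

7e 48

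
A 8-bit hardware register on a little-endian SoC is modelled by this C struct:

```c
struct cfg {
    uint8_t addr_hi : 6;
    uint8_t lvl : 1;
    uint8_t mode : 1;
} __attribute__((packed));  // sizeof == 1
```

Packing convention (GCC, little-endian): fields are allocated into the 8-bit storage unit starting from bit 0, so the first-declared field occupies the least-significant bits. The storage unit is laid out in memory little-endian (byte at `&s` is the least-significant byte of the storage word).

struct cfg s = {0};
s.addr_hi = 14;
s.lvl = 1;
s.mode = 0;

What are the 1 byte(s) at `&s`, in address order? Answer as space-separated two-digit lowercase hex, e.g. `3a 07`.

4e

addr_hi (6b) val=14 bits=0xe at bit 0: 0x0e
lvl (1b) val=1 bits=0x1 at bit 6: 0x4e
mode (1b) val=0 bits=0x0 at bit 7: 0x4e
word = 0x4e → little-endian bytes:
  [0]=0x4e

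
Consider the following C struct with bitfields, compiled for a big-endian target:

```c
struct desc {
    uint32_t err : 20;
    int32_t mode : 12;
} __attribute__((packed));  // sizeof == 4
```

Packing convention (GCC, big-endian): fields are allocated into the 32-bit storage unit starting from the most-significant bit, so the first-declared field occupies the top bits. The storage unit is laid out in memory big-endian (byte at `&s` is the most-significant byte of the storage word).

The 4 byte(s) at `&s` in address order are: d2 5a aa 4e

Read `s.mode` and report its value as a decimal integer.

-1458

[0]=0xd2 [1]=0x5a [2]=0xaa [3]=0x4e (big-endian) → word 0xd25aaa4e
err [12+:20] = (word>>12) & 0xfffff = 861610
mode [0+:12] = (word>>0) & 0xfff = 2638  ←
mode signed 12b, MSB=1: 2638 - 4096 = -1458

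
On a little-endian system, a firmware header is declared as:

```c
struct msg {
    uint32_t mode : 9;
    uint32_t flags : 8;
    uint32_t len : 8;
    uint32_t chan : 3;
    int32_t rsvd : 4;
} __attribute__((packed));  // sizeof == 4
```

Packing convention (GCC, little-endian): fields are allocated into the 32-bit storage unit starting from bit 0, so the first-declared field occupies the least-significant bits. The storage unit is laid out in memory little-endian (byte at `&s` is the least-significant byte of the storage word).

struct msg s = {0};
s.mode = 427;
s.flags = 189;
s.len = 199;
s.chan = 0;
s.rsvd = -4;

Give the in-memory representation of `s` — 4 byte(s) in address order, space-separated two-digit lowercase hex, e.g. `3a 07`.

[0+:9] mode=427 & 0x1ff = 0x1ab; word=0x000001ab
[9+:8] flags=189 & 0xff = 0xbd; word=0x00017bab
[17+:8] len=199 & 0xff = 0xc7; word=0x018f7bab
[25+:3] chan=0 & 0x7 = 0x0; word=0x018f7bab
[28+:4] rsvd=-4 & 0xf = 0xc; word=0xc18f7bab
word = 0xc18f7bab → little-endian bytes:
  [0]=0xab  [1]=0x7b  [2]=0x8f  [3]=0xc1

ab 7b 8f c1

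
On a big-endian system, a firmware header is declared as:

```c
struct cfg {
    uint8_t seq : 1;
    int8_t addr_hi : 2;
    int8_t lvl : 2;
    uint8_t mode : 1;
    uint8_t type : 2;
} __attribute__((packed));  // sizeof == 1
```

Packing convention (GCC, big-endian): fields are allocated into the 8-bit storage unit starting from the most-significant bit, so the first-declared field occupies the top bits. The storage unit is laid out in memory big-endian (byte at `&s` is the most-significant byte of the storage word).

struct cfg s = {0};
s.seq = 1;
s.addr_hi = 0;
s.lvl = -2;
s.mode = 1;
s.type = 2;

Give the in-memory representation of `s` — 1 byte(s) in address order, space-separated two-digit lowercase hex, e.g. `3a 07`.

96

seq (1b) val=1 bits=0x1 at bit 7: 0x80
addr_hi (2b) val=0 bits=0x0 at bit 5: 0x80
lvl (2b) val=-2 bits=0x2 at bit 3: 0x90
mode (1b) val=1 bits=0x1 at bit 2: 0x94
type (2b) val=2 bits=0x2 at bit 0: 0x96
word = 0x96 → big-endian bytes:
  [0]=0x96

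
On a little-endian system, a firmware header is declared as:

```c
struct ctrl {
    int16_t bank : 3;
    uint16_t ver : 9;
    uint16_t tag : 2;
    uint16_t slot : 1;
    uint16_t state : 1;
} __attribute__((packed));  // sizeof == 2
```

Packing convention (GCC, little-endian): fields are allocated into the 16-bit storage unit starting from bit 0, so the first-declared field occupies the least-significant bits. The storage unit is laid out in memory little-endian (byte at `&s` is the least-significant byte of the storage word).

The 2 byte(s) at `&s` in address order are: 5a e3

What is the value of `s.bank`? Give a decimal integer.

[0]=0x5a [1]=0xe3 (little-endian) → word 0xe35a
bank:3 @ bit 0 → (0xe35a>>0)&0x7 = 0x2  ←
ver:9 @ bit 3 → (0xe35a>>3)&0x1ff = 0x6b
tag:2 @ bit 12 → (0xe35a>>12)&0x3 = 0x2
slot:1 @ bit 14 → (0xe35a>>14)&0x1 = 0x1
state:1 @ bit 15 → (0xe35a>>15)&0x1 = 0x1
bank signed 3b, MSB=0: value = 2

2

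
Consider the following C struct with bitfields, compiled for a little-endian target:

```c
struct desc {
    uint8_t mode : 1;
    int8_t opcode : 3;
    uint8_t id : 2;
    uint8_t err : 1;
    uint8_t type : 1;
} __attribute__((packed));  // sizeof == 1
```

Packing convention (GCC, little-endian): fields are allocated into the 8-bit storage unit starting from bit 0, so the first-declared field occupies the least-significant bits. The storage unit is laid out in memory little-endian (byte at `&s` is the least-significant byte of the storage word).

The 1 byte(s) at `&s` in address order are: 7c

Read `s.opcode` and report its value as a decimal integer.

-2

[0]=0x7c (little-endian) → word 0x7c
mode [0+:1] = (word>>0) & 0x1 = 0
opcode [1+:3] = (word>>1) & 0x7 = 6  ←
id [4+:2] = (word>>4) & 0x3 = 3
err [6+:1] = (word>>6) & 0x1 = 1
type [7+:1] = (word>>7) & 0x1 = 0
opcode signed 3b, MSB=1: 6 - 8 = -2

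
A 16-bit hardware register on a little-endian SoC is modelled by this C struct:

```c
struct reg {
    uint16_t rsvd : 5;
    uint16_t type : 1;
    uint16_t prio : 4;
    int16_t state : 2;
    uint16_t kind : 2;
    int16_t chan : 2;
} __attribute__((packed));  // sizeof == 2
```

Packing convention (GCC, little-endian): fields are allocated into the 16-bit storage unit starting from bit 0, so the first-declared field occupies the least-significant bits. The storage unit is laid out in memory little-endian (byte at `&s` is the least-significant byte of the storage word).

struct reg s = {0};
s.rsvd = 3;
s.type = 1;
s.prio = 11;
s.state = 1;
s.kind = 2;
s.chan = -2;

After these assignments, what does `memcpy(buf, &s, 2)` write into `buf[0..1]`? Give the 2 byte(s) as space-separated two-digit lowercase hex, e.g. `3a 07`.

[0+:5] rsvd=3 & 0x1f = 0x3; word=0x0003
[5+:1] type=1 & 0x1 = 0x1; word=0x0023
[6+:4] prio=11 & 0xf = 0xb; word=0x02e3
[10+:2] state=1 & 0x3 = 0x1; word=0x06e3
[12+:2] kind=2 & 0x3 = 0x2; word=0x26e3
[14+:2] chan=-2 & 0x3 = 0x2; word=0xa6e3
word = 0xa6e3 → little-endian bytes:
  [0]=0xe3  [1]=0xa6

e3 a6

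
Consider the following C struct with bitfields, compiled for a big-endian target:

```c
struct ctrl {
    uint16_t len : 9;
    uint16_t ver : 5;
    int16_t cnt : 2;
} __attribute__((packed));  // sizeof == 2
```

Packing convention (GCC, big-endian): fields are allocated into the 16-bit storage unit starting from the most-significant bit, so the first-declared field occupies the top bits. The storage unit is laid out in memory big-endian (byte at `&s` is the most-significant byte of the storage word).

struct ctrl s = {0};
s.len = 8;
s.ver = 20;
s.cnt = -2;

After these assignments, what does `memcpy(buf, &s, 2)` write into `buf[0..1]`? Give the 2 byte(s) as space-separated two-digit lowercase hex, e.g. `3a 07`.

04 52

len:9 = 8 → 0x8 << 7 → word 0x0400
ver:5 = 20 → 0x14 << 2 → word 0x0450
cnt:2 = -2 → 0x2 << 0 → word 0x0452
word = 0x0452 → big-endian bytes:
  [0]=0x04  [1]=0x52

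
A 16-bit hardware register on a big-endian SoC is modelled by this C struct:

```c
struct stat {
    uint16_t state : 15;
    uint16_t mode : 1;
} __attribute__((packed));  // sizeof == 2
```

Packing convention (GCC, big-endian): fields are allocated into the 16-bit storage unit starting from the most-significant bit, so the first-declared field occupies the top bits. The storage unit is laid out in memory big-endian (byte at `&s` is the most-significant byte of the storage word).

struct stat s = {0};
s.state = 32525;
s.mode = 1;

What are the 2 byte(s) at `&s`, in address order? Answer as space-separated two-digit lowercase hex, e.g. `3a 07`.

fe 1b

state (15b) val=32525 bits=0x7f0d at bit 1: 0xfe1a
mode (1b) val=1 bits=0x1 at bit 0: 0xfe1b
word = 0xfe1b → big-endian bytes:
  [0]=0xfe  [1]=0x1b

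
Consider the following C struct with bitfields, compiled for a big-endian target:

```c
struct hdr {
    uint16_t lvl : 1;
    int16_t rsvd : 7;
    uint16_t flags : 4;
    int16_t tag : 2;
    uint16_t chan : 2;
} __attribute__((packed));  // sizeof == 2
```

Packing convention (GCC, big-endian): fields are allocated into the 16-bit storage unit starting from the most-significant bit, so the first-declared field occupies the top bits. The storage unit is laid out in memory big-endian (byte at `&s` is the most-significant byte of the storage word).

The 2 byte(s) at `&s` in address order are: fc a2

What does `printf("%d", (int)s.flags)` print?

[0]=0xfc [1]=0xa2 (big-endian) → word 0xfca2
lvl [15+:1] = (word>>15) & 0x1 = 1
rsvd [8+:7] = (word>>8) & 0x7f = 124
flags [4+:4] = (word>>4) & 0xf = 10  ←
tag [2+:2] = (word>>2) & 0x3 = 0
chan [0+:2] = (word>>0) & 0x3 = 2

10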